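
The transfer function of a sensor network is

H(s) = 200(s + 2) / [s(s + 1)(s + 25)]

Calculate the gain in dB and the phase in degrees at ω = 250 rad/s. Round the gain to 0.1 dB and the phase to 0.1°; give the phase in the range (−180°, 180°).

-49.9 dB, -174.5°

At s = jω = j250:
zero (s+2): 2 + j250 → |·| = √(2²+250²) = √62504 ≈ 250.01, ∠ = arctan(250/2) ≈ 89.54°
pole (s+1): 1 + j250 → |·| = √(1²+250²) = √62501 ≈ 250, ∠ = arctan(250/1) ≈ 89.77°
pole (s+25): 25 + j250 → |·| = √(25²+250²) = √63125 ≈ 251.25, ∠ = arctan(250/25) ≈ 84.29°
pole at origin: |s| = 250, ∠ = 90.00° (in denominator)
|H| = 200 · 250.01 / 1.5703e+07 ≈ 0.0031842
Gain = 20 log₁₀(0.0031842) ≈ -49.94 dB
∠H = 89.54° − 264.06° = -174.52°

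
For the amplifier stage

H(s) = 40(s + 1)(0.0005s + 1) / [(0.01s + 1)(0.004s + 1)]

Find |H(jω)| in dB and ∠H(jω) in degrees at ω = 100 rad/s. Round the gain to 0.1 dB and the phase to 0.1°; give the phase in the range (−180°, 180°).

68.4 dB, 25.5°

At ω = 100 rad/s:
zero (1 + j100·1) = 1 + j100 → |·| ≈ 100, ∠ ≈ 89.43°
zero (1 + j100·0.0005) = 1 + j0.05 → |·| ≈ 1.0012, ∠ ≈ 2.86°
pole (1 + j100·0.01) = 1 + j1 → |·| ≈ 1.4142, ∠ ≈ 45.00°
pole (1 + j100·0.004) = 1 + j0.4 → |·| ≈ 1.077, ∠ ≈ 21.80°
|H| = 40 · 100 · 1.0012 / (1.4142 · 1.077) ≈ 2629.4
Gain = 20 log₁₀(2629.4) ≈ 68.40 dB
∠H = (89.43° + 2.86°) − (45.00° + 21.80°) = 25.49°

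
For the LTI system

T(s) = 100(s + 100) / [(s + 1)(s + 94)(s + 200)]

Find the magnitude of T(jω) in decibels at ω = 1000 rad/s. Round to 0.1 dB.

At s = jω = j1000:
zero (s+100): 100 + j1000 → |·| = √(100²+1000²) = √1010000 ≈ 1005, ∠ = arctan(1000/100) ≈ 84.29°
pole (s+1): 1 + j1000 → |·| = √(1²+1000²) = √1000001 ≈ 1000, ∠ = arctan(1000/1) ≈ 89.94°
pole (s+94): 94 + j1000 → |·| = √(94²+1000²) = √1008836 ≈ 1004.4, ∠ = arctan(1000/94) ≈ 84.63°
pole (s+200): 200 + j1000 → |·| = √(200²+1000²) = √1040000 ≈ 1019.8, ∠ = arctan(1000/200) ≈ 78.69°
|T| = 100 · 1005 / 1.0243e+09 ≈ 9.8116e-05
Gain = 20 log₁₀(9.8116e-05) ≈ -80.17 dB

-80.2 dB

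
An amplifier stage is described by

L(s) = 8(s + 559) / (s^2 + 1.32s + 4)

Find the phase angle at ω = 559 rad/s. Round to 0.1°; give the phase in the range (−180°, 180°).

At s = jω = j559:
zero (s+559): 559 + j559 → |·| = √(559²+559²) = √624962 ≈ 790.55, ∠ = arctan(559/559) ≈ 45.00°
quadratic: (j559)² + 1.32·j559 + 4 = -312477 + j737.88 → |·| ≈ 3.1248e+05, ∠ ≈ 179.86°
∠L = 45.00° − 179.86° = -134.86°

-134.9°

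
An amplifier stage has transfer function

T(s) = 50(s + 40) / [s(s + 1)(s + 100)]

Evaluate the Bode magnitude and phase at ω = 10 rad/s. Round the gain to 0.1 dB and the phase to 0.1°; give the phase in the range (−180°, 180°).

At s = jω = j10:
zero (s+40): 40 + j10 → |·| = √(40²+10²) = √1700 ≈ 41.231, ∠ = arctan(10/40) ≈ 14.04°
pole (s+1): 1 + j10 → |·| = √(1²+10²) = √101 ≈ 10.05, ∠ = arctan(10/1) ≈ 84.29°
pole (s+100): 100 + j10 → |·| = √(100²+10²) = √10100 ≈ 100.5, ∠ = arctan(10/100) ≈ 5.71°
pole at origin: |s| = 10, ∠ = 90.00° (in denominator)
|T| = 50 · 41.231 / 10100 ≈ 0.20411
Gain = 20 log₁₀(0.20411) ≈ -13.80 dB
∠T = 14.04° − 180.00° = -165.96°

-13.8 dB, -166.0°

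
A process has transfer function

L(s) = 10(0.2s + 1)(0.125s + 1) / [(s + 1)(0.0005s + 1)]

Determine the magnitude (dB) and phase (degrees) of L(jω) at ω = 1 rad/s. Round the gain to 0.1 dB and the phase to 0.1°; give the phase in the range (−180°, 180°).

17.2 dB, -26.6°

At ω = 1 rad/s:
zero (1 + j1·0.2) = 1 + j0.2 → |·| ≈ 1.0198, ∠ ≈ 11.31°
zero (1 + j1·0.125) = 1 + j0.125 → |·| ≈ 1.0078, ∠ ≈ 7.13°
pole (1 + j1·1) = 1 + j1 → |·| ≈ 1.4142, ∠ ≈ 45.00°
pole (1 + j1·0.0005) = 1 + j0.0005 → |·| ≈ 1, ∠ ≈ 0.03°
|L| = 10 · 1.0198 · 1.0078 / (1.4142 · 1) ≈ 7.2674
Gain = 20 log₁₀(7.2674) ≈ 17.23 dB
∠L = (11.31° + 7.13°) − (45.00° + 0.03°) = -26.59°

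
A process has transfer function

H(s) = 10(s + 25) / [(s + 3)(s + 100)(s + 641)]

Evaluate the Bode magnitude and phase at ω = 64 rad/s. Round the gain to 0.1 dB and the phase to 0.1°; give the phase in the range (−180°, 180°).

-77.1 dB, -57.0°

At s = jω = j64:
zero (s+25): 25 + j64 → |·| = √(25²+64²) = √4721 ≈ 68.71, ∠ = arctan(64/25) ≈ 68.66°
pole (s+3): 3 + j64 → |·| = √(3²+64²) = √4105 ≈ 64.07, ∠ = arctan(64/3) ≈ 87.32°
pole (s+100): 100 + j64 → |·| = √(100²+64²) = √14096 ≈ 118.73, ∠ = arctan(64/100) ≈ 32.62°
pole (s+641): 641 + j64 → |·| = √(641²+64²) = √414977 ≈ 644.19, ∠ = arctan(64/641) ≈ 5.70°
|H| = 10 · 68.71 / 4.9004e+06 ≈ 0.00014021
Gain = 20 log₁₀(0.00014021) ≈ -77.06 dB
∠H = 68.66° − 125.64° = -56.98°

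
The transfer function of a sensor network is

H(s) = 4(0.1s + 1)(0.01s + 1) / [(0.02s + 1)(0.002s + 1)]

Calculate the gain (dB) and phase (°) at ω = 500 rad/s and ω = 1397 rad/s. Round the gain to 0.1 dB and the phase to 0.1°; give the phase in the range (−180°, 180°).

ω = 500: 37.1 dB, 38.3°; ω = 1397: 39.5 dB, 17.2°

At ω = 500 rad/s:
zero (1 + j500·0.1) = 1 + j50 → |·| ≈ 50.01, ∠ ≈ 88.85°
zero (1 + j500·0.01) = 1 + j5 → |·| ≈ 5.099, ∠ ≈ 78.69°
pole (1 + j500·0.02) = 1 + j10 → |·| ≈ 10.05, ∠ ≈ 84.29°
pole (1 + j500·0.002) = 1 + j1 → |·| ≈ 1.4142, ∠ ≈ 45.00°
|H| = 4 · 50.01 · 5.099 / (10.05 · 1.4142) ≈ 71.767
Gain = 20 log₁₀(71.767) ≈ 37.12 dB
∠H = (88.85° + 78.69°) − (84.29° + 45.00°) = 38.25°

At ω = 1397 rad/s:
zero (1 + j1397·0.1) = 1 + j139.7 → |·| ≈ 139.7, ∠ ≈ 89.59°
zero (1 + j1397·0.01) = 1 + j13.97 → |·| ≈ 14.006, ∠ ≈ 85.91°
pole (1 + j1397·0.02) = 1 + j27.94 → |·| ≈ 27.958, ∠ ≈ 87.95°
pole (1 + j1397·0.002) = 1 + j2.794 → |·| ≈ 2.9676, ∠ ≈ 70.31°
|H| = 4 · 139.7 · 14.006 / (27.958 · 2.9676) ≈ 94.332
Gain = 20 log₁₀(94.332) ≈ 39.49 dB
∠H = (89.59° + 85.91°) − (87.95° + 70.31°) = 17.24°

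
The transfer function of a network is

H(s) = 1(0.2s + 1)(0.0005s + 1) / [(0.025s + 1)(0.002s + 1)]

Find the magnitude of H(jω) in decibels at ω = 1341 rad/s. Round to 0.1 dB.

10.5 dB

At ω = 1341 rad/s:
zero (1 + j1341·0.2) = 1 + j268.2 → |·| ≈ 268.2, ∠ ≈ 89.79°
zero (1 + j1341·0.0005) = 1 + j0.6705 → |·| ≈ 1.204, ∠ ≈ 33.84°
pole (1 + j1341·0.025) = 1 + j33.525 → |·| ≈ 33.54, ∠ ≈ 88.29°
pole (1 + j1341·0.002) = 1 + j2.682 → |·| ≈ 2.8624, ∠ ≈ 69.55°
|H| = 1 · 268.2 · 1.204 / (33.54 · 2.8624) ≈ 3.3635
Gain = 20 log₁₀(3.3635) ≈ 10.54 dB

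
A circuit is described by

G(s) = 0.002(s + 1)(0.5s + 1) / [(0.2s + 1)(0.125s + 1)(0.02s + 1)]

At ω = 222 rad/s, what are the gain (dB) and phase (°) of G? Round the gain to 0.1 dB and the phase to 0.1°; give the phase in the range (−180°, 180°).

-41.1 dB, -74.7°

At ω = 222 rad/s:
zero (1 + j222·1) = 1 + j222 → |·| ≈ 222, ∠ ≈ 89.74°
zero (1 + j222·0.5) = 1 + j111 → |·| ≈ 111, ∠ ≈ 89.48°
pole (1 + j222·0.2) = 1 + j44.4 → |·| ≈ 44.411, ∠ ≈ 88.71°
pole (1 + j222·0.125) = 1 + j27.75 → |·| ≈ 27.768, ∠ ≈ 87.94°
pole (1 + j222·0.02) = 1 + j4.44 → |·| ≈ 4.5512, ∠ ≈ 77.31°
|G| = 0.002 · 222 · 111 / (44.411 · 27.768 · 4.5512) ≈ 0.008781
Gain = 20 log₁₀(0.008781) ≈ -41.13 dB
∠G = (89.74° + 89.48°) − (88.71° + 87.94° + 77.31°) = -74.74°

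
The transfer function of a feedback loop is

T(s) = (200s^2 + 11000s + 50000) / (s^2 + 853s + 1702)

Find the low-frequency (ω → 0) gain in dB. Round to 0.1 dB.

29.4 dB

T(0) = 50000 / 1702 ≈ 29.377
20 log₁₀(29.377) ≈ 29.36 dB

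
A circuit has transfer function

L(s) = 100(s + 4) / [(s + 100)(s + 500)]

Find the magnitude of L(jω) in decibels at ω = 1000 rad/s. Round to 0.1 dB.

At s = jω = j1000:
zero (s+4): 4 + j1000 → |·| = √(4²+1000²) = √1000016 ≈ 1000, ∠ = arctan(1000/4) ≈ 89.77°
pole (s+100): 100 + j1000 → |·| = √(100²+1000²) = √1010000 ≈ 1005, ∠ = arctan(1000/100) ≈ 84.29°
pole (s+500): 500 + j1000 → |·| = √(500²+1000²) = √1250000 ≈ 1118, ∠ = arctan(1000/500) ≈ 63.43°
|L| = 100 · 1000 / 1.1236e+06 ≈ 0.089
Gain = 20 log₁₀(0.089) ≈ -21.01 dB

-21.0 dB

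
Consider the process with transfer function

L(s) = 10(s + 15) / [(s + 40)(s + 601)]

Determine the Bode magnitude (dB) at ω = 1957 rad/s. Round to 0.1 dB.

-46.2 dB

At s = jω = j1957:
zero (s+15): 15 + j1957 → |·| = √(15²+1957²) = √3830074 ≈ 1957.1, ∠ = arctan(1957/15) ≈ 89.56°
pole (s+40): 40 + j1957 → |·| = √(40²+1957²) = √3831449 ≈ 1957.4, ∠ = arctan(1957/40) ≈ 88.83°
pole (s+601): 601 + j1957 → |·| = √(601²+1957²) = √4191050 ≈ 2047.2, ∠ = arctan(1957/601) ≈ 72.93°
|L| = 10 · 1957.1 / 4.0072e+06 ≈ 0.004884
Gain = 20 log₁₀(0.004884) ≈ -46.22 dB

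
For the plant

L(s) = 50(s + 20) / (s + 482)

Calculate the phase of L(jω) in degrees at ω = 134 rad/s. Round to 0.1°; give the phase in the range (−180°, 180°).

66.0°

At s = jω = j134:
zero (s+20): 20 + j134 → |·| = √(20²+134²) = √18356 ≈ 135.48, ∠ = arctan(134/20) ≈ 81.51°
pole (s+482): 482 + j134 → |·| = √(482²+134²) = √250280 ≈ 500.28, ∠ = arctan(134/482) ≈ 15.54°
∠L = 81.51° − 15.54° = 65.97°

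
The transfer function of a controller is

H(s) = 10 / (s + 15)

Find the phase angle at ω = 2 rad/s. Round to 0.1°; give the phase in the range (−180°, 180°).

-7.6°

Substitute s = j2:
Numerator: 10 = 10 + j0
Denominator: (j2) + 15 = 15 + j2
|N| = √(10² + 0²) ≈ 10, ∠N ≈ 0.00°
|D| = √(15² + 2²) ≈ 15.133, ∠D ≈ 7.59°
∠H = 0.00° − 7.59° = -7.59°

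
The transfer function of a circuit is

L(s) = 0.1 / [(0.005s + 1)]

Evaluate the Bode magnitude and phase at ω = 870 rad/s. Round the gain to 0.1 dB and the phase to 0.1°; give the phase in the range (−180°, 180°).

At ω = 870 rad/s:
pole (1 + j870·0.005) = 1 + j4.35 → |·| ≈ 4.4635, ∠ ≈ 77.05°
|L| = 0.1 · 1 / (4.4635) ≈ 0.022404
Gain = 20 log₁₀(0.022404) ≈ -32.99 dB
∠L = (0°) − (77.05°) = -77.05°

-33.0 dB, -77.1°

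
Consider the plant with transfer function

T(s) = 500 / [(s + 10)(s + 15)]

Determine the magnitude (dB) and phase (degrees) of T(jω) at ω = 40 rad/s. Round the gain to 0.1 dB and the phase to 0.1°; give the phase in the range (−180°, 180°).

-10.9 dB, -145.4°

At s = jω = j40:
pole (s+10): 10 + j40 → |·| = √(10²+40²) = √1700 ≈ 41.231, ∠ = arctan(40/10) ≈ 75.96°
pole (s+15): 15 + j40 → |·| = √(15²+40²) = √1825 ≈ 42.72, ∠ = arctan(40/15) ≈ 69.44°
|T| = 500 / 1761.4 ≈ 0.28387
Gain = 20 log₁₀(0.28387) ≈ -10.94 dB
∠T = 0.00° − 145.40° = -145.40°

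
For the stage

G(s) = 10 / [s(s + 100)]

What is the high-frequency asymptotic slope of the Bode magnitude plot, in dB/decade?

Each pole contributes −20 dB/decade at high frequency; each zero contributes +20 dB/decade.
Net: 0 zero(s) − 2 pole(s) → -40 dB/decade.

-40 dB/decade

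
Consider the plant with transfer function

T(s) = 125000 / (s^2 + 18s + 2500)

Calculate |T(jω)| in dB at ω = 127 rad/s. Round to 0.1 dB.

19.1 dB

At s = jω = j127:
quadratic: (j127)² + 18·j127 + 2500 = -13629 + j2286 → |·| ≈ 13819, ∠ ≈ 170.48°
|T| = 125000 / 13819 ≈ 9.0455
Gain = 20 log₁₀(9.0455) ≈ 19.13 dB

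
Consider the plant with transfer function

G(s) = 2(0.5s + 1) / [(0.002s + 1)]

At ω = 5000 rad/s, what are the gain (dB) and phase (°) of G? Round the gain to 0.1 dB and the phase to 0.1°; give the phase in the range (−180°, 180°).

At ω = 5000 rad/s:
zero (1 + j5000·0.5) = 1 + j2500 → |·| ≈ 2500, ∠ ≈ 89.98°
pole (1 + j5000·0.002) = 1 + j10 → |·| ≈ 10.05, ∠ ≈ 84.29°
|G| = 2 · 2500 / (10.05) ≈ 497.51
Gain = 20 log₁₀(497.51) ≈ 53.94 dB
∠G = (89.98°) − (84.29°) = 5.69°

53.9 dB, 5.7°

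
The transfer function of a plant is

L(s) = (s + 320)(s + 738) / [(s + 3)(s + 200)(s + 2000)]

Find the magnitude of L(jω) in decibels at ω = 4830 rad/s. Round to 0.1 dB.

At s = jω = j4830:
zero (s+320): 320 + j4830 → |·| = √(320²+4830²) = √23431300 ≈ 4840.6, ∠ = arctan(4830/320) ≈ 86.21°
zero (s+738): 738 + j4830 → |·| = √(738²+4830²) = √23873544 ≈ 4886.1, ∠ = arctan(4830/738) ≈ 81.31°
pole (s+3): 3 + j4830 → |·| = √(3²+4830²) = √23328909 ≈ 4830, ∠ = arctan(4830/3) ≈ 89.96°
pole (s+200): 200 + j4830 → |·| = √(200²+4830²) = √23368900 ≈ 4834.1, ∠ = arctan(4830/200) ≈ 87.63°
pole (s+2000): 2000 + j4830 → |·| = √(2000²+4830²) = √27328900 ≈ 5227.7, ∠ = arctan(4830/2000) ≈ 67.51°
|L| = 1 · 2.3652e+07 / 1.2206e+11 ≈ 0.00019377
Gain = 20 log₁₀(0.00019377) ≈ -74.25 dB

-74.3 dB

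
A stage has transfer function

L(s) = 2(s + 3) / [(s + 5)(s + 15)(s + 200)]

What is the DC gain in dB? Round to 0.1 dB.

-68.0 dB

L(0) = 2·3 / (5·15·200) = 0.0004
20 log₁₀(0.0004) ≈ -67.96 dB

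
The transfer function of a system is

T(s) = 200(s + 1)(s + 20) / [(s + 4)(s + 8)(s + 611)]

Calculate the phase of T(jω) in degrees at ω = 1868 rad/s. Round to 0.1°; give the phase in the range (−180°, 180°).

-72.2°

At s = jω = j1868:
zero (s+1): 1 + j1868 → |·| = √(1²+1868²) = √3489425 ≈ 1868, ∠ = arctan(1868/1) ≈ 89.97°
zero (s+20): 20 + j1868 → |·| = √(20²+1868²) = √3489824 ≈ 1868.1, ∠ = arctan(1868/20) ≈ 89.39°
pole (s+4): 4 + j1868 → |·| = √(4²+1868²) = √3489440 ≈ 1868, ∠ = arctan(1868/4) ≈ 89.88°
pole (s+8): 8 + j1868 → |·| = √(8²+1868²) = √3489488 ≈ 1868, ∠ = arctan(1868/8) ≈ 89.75°
pole (s+611): 611 + j1868 → |·| = √(611²+1868²) = √3862745 ≈ 1965.4, ∠ = arctan(1868/611) ≈ 71.89°
∠T = 179.36° − 251.52° = -72.16°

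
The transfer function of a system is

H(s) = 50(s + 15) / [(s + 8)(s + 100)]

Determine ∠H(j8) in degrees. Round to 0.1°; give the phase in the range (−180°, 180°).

-21.5°

At s = jω = j8:
zero (s+15): 15 + j8 → |·| = √(15²+8²) = √289 ≈ 17, ∠ = arctan(8/15) ≈ 28.07°
pole (s+8): 8 + j8 → |·| = √(8²+8²) = √128 ≈ 11.314, ∠ = arctan(8/8) ≈ 45.00°
pole (s+100): 100 + j8 → |·| = √(100²+8²) = √10064 ≈ 100.32, ∠ = arctan(8/100) ≈ 4.57°
∠H = 28.07° − 49.57° = -21.50°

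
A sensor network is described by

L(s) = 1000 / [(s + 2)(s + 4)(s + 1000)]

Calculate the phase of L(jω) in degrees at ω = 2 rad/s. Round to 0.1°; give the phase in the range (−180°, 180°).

-71.7°

At s = jω = j2:
pole (s+2): 2 + j2 → |·| = √(2²+2²) = √8 ≈ 2.8284, ∠ = arctan(2/2) ≈ 45.00°
pole (s+4): 4 + j2 → |·| = √(4²+2²) = √20 ≈ 4.4721, ∠ = arctan(2/4) ≈ 26.57°
pole (s+1000): 1000 + j2 → |·| = √(1000²+2²) = √1000004 ≈ 1000, ∠ = arctan(2/1000) ≈ 0.11°
∠L = 0.00° − 71.68° = -71.68°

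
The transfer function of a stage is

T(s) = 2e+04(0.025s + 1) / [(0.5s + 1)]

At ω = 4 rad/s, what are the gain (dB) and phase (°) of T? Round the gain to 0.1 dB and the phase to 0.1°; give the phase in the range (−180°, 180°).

At ω = 4 rad/s:
zero (1 + j4·0.025) = 1 + j0.1 → |·| ≈ 1.005, ∠ ≈ 5.71°
pole (1 + j4·0.5) = 1 + j2 → |·| ≈ 2.2361, ∠ ≈ 63.43°
|T| = 2e+04 · 1.005 / (2.2361) ≈ 8988.9
Gain = 20 log₁₀(8988.9) ≈ 79.07 dB
∠T = (5.71°) − (63.43°) = -57.72°

79.1 dB, -57.7°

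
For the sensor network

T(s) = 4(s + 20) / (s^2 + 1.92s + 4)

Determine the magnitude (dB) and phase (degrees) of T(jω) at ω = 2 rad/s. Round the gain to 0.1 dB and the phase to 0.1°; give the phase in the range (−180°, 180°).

At s = jω = j2:
zero (s+20): 20 + j2 → |·| = √(20²+2²) = √404 ≈ 20.1, ∠ = arctan(2/20) ≈ 5.71°
quadratic: (j2)² + 1.92·j2 + 4 = 0 + j3.84 → |·| ≈ 3.84, ∠ ≈ 90.00°
|T| = 4 · 20.1 / 3.84 ≈ 20.938
Gain = 20 log₁₀(20.938) ≈ 26.42 dB
∠T = 5.71° − 90.00° = -84.29°

26.4 dB, -84.3°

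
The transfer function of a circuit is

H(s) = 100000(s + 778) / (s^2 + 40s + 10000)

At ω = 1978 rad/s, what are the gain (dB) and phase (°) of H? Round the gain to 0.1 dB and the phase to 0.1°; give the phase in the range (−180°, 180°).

34.7 dB, -110.3°

At s = jω = j1978:
zero (s+778): 778 + j1978 → |·| = √(778²+1978²) = √4517768 ≈ 2125.5, ∠ = arctan(1978/778) ≈ 68.53°
quadratic: (j1978)² + 40·j1978 + 10000 = -3902484 + j79120 → |·| ≈ 3.9033e+06, ∠ ≈ 178.84°
|H| = 100000 · 2125.5 / 3.9033e+06 ≈ 54.454
Gain = 20 log₁₀(54.454) ≈ 34.72 dB
∠H = 68.53° − 178.84° = -110.31°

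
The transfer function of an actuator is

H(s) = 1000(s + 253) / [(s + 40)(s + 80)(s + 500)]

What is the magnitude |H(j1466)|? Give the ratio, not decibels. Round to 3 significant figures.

0.000446

At s = jω = j1466:
zero (s+253): 253 + j1466 → |·| = √(253²+1466²) = √2213165 ≈ 1487.7, ∠ = arctan(1466/253) ≈ 80.21°
pole (s+40): 40 + j1466 → |·| = √(40²+1466²) = √2150756 ≈ 1466.5, ∠ = arctan(1466/40) ≈ 88.44°
pole (s+80): 80 + j1466 → |·| = √(80²+1466²) = √2155556 ≈ 1468.2, ∠ = arctan(1466/80) ≈ 86.88°
pole (s+500): 500 + j1466 → |·| = √(500²+1466²) = √2399156 ≈ 1548.9, ∠ = arctan(1466/500) ≈ 71.17°
|H| = 1000 · 1487.7 / 3.335e+09 ≈ 0.00044609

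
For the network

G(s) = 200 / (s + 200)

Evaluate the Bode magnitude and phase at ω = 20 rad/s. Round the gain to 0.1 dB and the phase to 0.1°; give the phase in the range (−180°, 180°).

At s = jω = j20:
pole (s+200): 200 + j20 → |·| = √(200²+20²) = √40400 ≈ 201, ∠ = arctan(20/200) ≈ 5.71°
|G| = 200 / 201 ≈ 0.99502
Gain = 20 log₁₀(0.99502) ≈ -0.04 dB
∠G = 0.00° − 5.71° = -5.71°

-0.0 dB, -5.7°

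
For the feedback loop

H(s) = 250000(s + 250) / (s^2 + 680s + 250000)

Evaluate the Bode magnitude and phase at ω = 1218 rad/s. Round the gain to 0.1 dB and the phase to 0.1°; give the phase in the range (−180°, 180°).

46.4 dB, -67.7°

At s = jω = j1218:
zero (s+250): 250 + j1218 → |·| = √(250²+1218²) = √1546024 ≈ 1243.4, ∠ = arctan(1218/250) ≈ 78.40°
quadratic: (j1218)² + 680·j1218 + 250000 = -1233524 + j828240 → |·| ≈ 1.4858e+06, ∠ ≈ 146.12°
|H| = 250000 · 1243.4 / 1.4858e+06 ≈ 209.21
Gain = 20 log₁₀(209.21) ≈ 46.41 dB
∠H = 78.40° − 146.12° = -67.72°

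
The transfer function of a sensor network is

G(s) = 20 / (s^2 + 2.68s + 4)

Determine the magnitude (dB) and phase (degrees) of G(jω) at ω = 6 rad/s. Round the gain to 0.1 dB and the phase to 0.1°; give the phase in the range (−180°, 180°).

At s = jω = j6:
quadratic: (j6)² + 2.68·j6 + 4 = -32 + j16.08 → |·| ≈ 35.813, ∠ ≈ 153.32°
|G| = 20 / 35.813 ≈ 0.55846
Gain = 20 log₁₀(0.55846) ≈ -5.06 dB
∠G = 0.00° − 153.32° = -153.32°

-5.1 dB, -153.3°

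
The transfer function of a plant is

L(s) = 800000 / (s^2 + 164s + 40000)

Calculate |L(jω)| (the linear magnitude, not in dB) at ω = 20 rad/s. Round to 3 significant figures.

At s = jω = j20:
quadratic: (j20)² + 164·j20 + 40000 = 39600 + j3280 → |·| ≈ 39736, ∠ ≈ 4.73°
|L| = 800000 / 39736 ≈ 20.133

20.1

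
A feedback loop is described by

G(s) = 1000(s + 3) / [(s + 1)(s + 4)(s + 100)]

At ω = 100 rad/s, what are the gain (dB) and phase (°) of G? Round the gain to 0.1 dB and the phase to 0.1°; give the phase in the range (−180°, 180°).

At s = jω = j100:
zero (s+3): 3 + j100 → |·| = √(3²+100²) = √10009 ≈ 100.04, ∠ = arctan(100/3) ≈ 88.28°
pole (s+1): 1 + j100 → |·| = √(1²+100²) = √10001 ≈ 100, ∠ = arctan(100/1) ≈ 89.43°
pole (s+4): 4 + j100 → |·| = √(4²+100²) = √10016 ≈ 100.08, ∠ = arctan(100/4) ≈ 87.71°
pole (s+100): 100 + j100 → |·| = √(100²+100²) = √20000 ≈ 141.42, ∠ = arctan(100/100) ≈ 45.00°
|G| = 1000 · 100.04 / 1.4153e+06 ≈ 0.070685
Gain = 20 log₁₀(0.070685) ≈ -23.01 dB
∠G = 88.28° − 222.14° = -133.86°

-23.0 dB, -133.9°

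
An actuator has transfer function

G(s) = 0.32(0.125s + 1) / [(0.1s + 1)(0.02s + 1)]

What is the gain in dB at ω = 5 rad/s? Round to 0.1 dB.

-9.5 dB

At ω = 5 rad/s:
zero (1 + j5·0.125) = 1 + j0.625 → |·| ≈ 1.1792, ∠ ≈ 32.01°
pole (1 + j5·0.1) = 1 + j0.5 → |·| ≈ 1.118, ∠ ≈ 26.57°
pole (1 + j5·0.02) = 1 + j0.1 → |·| ≈ 1.005, ∠ ≈ 5.71°
|G| = 0.32 · 1.1792 / (1.118 · 1.005) ≈ 0.33584
Gain = 20 log₁₀(0.33584) ≈ -9.48 dB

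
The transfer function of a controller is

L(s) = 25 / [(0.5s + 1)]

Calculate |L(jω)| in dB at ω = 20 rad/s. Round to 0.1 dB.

At ω = 20 rad/s:
pole (1 + j20·0.5) = 1 + j10 → |·| ≈ 10.05, ∠ ≈ 84.29°
|L| = 25 · 1 / (10.05) ≈ 2.4876
Gain = 20 log₁₀(2.4876) ≈ 7.92 dB

7.9 dB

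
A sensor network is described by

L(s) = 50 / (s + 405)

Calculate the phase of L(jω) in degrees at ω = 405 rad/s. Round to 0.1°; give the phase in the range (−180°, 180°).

At s = jω = j405:
pole (s+405): 405 + j405 → |·| = √(405²+405²) = √328050 ≈ 572.76, ∠ = arctan(405/405) ≈ 45.00°
∠L = 0.00° − 45.00° = -45.00°

-45.0°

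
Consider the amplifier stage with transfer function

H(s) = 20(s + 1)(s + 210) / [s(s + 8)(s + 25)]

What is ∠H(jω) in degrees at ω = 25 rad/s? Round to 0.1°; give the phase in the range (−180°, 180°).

-112.8°

At s = jω = j25:
zero (s+1): 1 + j25 → |·| = √(1²+25²) = √626 ≈ 25.02, ∠ = arctan(25/1) ≈ 87.71°
zero (s+210): 210 + j25 → |·| = √(210²+25²) = √44725 ≈ 211.48, ∠ = arctan(25/210) ≈ 6.79°
pole (s+8): 8 + j25 → |·| = √(8²+25²) = √689 ≈ 26.249, ∠ = arctan(25/8) ≈ 72.26°
pole (s+25): 25 + j25 → |·| = √(25²+25²) = √1250 ≈ 35.355, ∠ = arctan(25/25) ≈ 45.00°
pole at origin: |s| = 25, ∠ = 90.00° (in denominator)
∠H = 94.50° − 207.26° = -112.76°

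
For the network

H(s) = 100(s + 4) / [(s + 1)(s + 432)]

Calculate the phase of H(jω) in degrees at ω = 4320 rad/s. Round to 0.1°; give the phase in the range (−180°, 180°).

At s = jω = j4320:
zero (s+4): 4 + j4320 → |·| = √(4²+4320²) = √18662416 ≈ 4320, ∠ = arctan(4320/4) ≈ 89.95°
pole (s+1): 1 + j4320 → |·| = √(1²+4320²) = √18662401 ≈ 4320, ∠ = arctan(4320/1) ≈ 89.99°
pole (s+432): 432 + j4320 → |·| = √(432²+4320²) = √18849024 ≈ 4341.5, ∠ = arctan(4320/432) ≈ 84.29°
∠H = 89.95° − 174.28° = -84.33°

-84.3°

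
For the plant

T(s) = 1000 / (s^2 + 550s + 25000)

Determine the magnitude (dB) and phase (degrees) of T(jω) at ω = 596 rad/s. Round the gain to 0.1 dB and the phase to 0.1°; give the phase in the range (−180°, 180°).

Substitute s = j596:
Numerator: 1000 = 1000 + j0
Denominator: (j596)^2 + 550(j596) + 25000 = -330216 + j327800
|N| = √(1000² + 0²) ≈ 1000, ∠N ≈ 0.00°
|D| = √(330216² + 327800²) ≈ 4.6529e+05, ∠D ≈ 135.21°
|T| = 1000 / 4.6529e+05 ≈ 0.0021492
Gain = 20 log₁₀(0.0021492) ≈ -53.35 dB
∠T = 0.00° − 135.21° = -135.21°

-53.4 dB, -135.2°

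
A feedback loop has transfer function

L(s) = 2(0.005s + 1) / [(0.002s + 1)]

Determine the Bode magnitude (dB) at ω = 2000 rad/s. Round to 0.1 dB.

13.8 dB

At ω = 2000 rad/s:
zero (1 + j2000·0.005) = 1 + j10 → |·| ≈ 10.05, ∠ ≈ 84.29°
pole (1 + j2000·0.002) = 1 + j4 → |·| ≈ 4.1231, ∠ ≈ 75.96°
|L| = 2 · 10.05 / (4.1231) ≈ 4.875
Gain = 20 log₁₀(4.875) ≈ 13.76 dB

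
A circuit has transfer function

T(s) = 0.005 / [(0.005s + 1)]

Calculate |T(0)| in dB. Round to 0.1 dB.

-46.0 dB

T(0) = 0.005 · 1 / 1 = 0.005
20 log₁₀(0.005) ≈ -46.02 dB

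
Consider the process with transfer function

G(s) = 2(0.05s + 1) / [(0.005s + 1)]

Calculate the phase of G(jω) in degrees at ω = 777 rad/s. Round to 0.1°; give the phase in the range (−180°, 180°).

13.0°

At ω = 777 rad/s:
zero (1 + j777·0.05) = 1 + j38.85 → |·| ≈ 38.863, ∠ ≈ 88.53°
pole (1 + j777·0.005) = 1 + j3.885 → |·| ≈ 4.0116, ∠ ≈ 75.57°
∠G = (88.53°) − (75.57°) = 12.96°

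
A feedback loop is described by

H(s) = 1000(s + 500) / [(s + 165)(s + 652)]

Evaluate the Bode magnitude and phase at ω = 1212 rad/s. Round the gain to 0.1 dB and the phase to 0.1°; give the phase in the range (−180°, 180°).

At s = jω = j1212:
zero (s+500): 500 + j1212 → |·| = √(500²+1212²) = √1718944 ≈ 1311.1, ∠ = arctan(1212/500) ≈ 67.58°
pole (s+165): 165 + j1212 → |·| = √(165²+1212²) = √1496169 ≈ 1223.2, ∠ = arctan(1212/165) ≈ 82.25°
pole (s+652): 652 + j1212 → |·| = √(652²+1212²) = √1894048 ≈ 1376.2, ∠ = arctan(1212/652) ≈ 61.72°
|H| = 1000 · 1311.1 / 1.6834e+06 ≈ 0.77884
Gain = 20 log₁₀(0.77884) ≈ -2.17 dB
∠H = 67.58° − 143.97° = -76.39°

-2.2 dB, -76.4°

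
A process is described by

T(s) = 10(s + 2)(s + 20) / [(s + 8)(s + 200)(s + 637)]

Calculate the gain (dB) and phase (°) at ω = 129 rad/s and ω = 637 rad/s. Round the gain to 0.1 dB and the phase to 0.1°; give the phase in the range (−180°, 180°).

ω = 129: -41.5 dB, 39.6°; ω = 637: -39.5 dB, -28.8°

At s = jω = j129:
zero (s+2): 2 + j129 → |·| = √(2²+129²) = √16645 ≈ 129.02, ∠ = arctan(129/2) ≈ 89.11°
zero (s+20): 20 + j129 → |·| = √(20²+129²) = √17041 ≈ 130.54, ∠ = arctan(129/20) ≈ 81.19°
pole (s+8): 8 + j129 → |·| = √(8²+129²) = √16705 ≈ 129.25, ∠ = arctan(129/8) ≈ 86.45°
pole (s+200): 200 + j129 → |·| = √(200²+129²) = √56641 ≈ 237.99, ∠ = arctan(129/200) ≈ 32.82°
pole (s+637): 637 + j129 → |·| = √(637²+129²) = √422410 ≈ 649.93, ∠ = arctan(129/637) ≈ 11.45°
|T| = 10 · 16842 / 1.9992e+07 ≈ 0.0084244
Gain = 20 log₁₀(0.0084244) ≈ -41.49 dB
∠T = 170.30° − 130.72° = 39.58°

At s = jω = j637:
zero (s+2): 2 + j637 → |·| = √(2²+637²) = √405773 ≈ 637, ∠ = arctan(637/2) ≈ 89.82°
zero (s+20): 20 + j637 → |·| = √(20²+637²) = √406169 ≈ 637.31, ∠ = arctan(637/20) ≈ 88.20°
pole (s+8): 8 + j637 → |·| = √(8²+637²) = √405833 ≈ 637.05, ∠ = arctan(637/8) ≈ 89.28°
pole (s+200): 200 + j637 → |·| = √(200²+637²) = √445769 ≈ 667.66, ∠ = arctan(637/200) ≈ 72.57°
pole (s+637): 637 + j637 → |·| = √(637²+637²) = √811538 ≈ 900.85, ∠ = arctan(637/637) ≈ 45.00°
|T| = 10 · 4.0597e+05 / 3.8316e+08 ≈ 0.010595
Gain = 20 log₁₀(0.010595) ≈ -39.50 dB
∠T = 178.02° − 206.85° = -28.83°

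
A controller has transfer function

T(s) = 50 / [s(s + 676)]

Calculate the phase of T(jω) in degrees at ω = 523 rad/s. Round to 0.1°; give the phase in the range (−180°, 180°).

At s = jω = j523:
pole (s+676): 676 + j523 → |·| = √(676²+523²) = √730505 ≈ 854.7, ∠ = arctan(523/676) ≈ 37.73°
pole at origin: |s| = 523, ∠ = 90.00° (in denominator)
∠T = 0.00° − 127.73° = -127.73°

-127.7°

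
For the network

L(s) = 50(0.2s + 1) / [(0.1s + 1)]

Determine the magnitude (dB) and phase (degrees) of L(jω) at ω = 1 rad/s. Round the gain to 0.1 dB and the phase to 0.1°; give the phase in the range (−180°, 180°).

34.1 dB, 5.6°

At ω = 1 rad/s:
zero (1 + j1·0.2) = 1 + j0.2 → |·| ≈ 1.0198, ∠ ≈ 11.31°
pole (1 + j1·0.1) = 1 + j0.1 → |·| ≈ 1.005, ∠ ≈ 5.71°
|L| = 50 · 1.0198 / (1.005) ≈ 50.736
Gain = 20 log₁₀(50.736) ≈ 34.11 dB
∠L = (11.31°) − (5.71°) = 5.60°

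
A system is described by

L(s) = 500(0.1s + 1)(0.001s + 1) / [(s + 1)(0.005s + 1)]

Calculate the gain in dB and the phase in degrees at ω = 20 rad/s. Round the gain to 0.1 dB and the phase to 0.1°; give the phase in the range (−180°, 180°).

34.9 dB, -28.3°

At ω = 20 rad/s:
zero (1 + j20·0.1) = 1 + j2 → |·| ≈ 2.2361, ∠ ≈ 63.43°
zero (1 + j20·0.001) = 1 + j0.02 → |·| ≈ 1.0002, ∠ ≈ 1.15°
pole (1 + j20·1) = 1 + j20 → |·| ≈ 20.025, ∠ ≈ 87.14°
pole (1 + j20·0.005) = 1 + j0.1 → |·| ≈ 1.005, ∠ ≈ 5.71°
|L| = 500 · 2.2361 · 1.0002 / (20.025 · 1.005) ≈ 55.566
Gain = 20 log₁₀(55.566) ≈ 34.90 dB
∠L = (63.43° + 1.15°) − (87.14° + 5.71°) = -28.27°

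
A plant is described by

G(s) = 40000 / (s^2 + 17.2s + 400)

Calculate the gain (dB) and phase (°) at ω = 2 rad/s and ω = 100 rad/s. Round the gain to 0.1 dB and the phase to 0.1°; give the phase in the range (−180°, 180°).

At s = jω = j2:
quadratic: (j2)² + 17.2·j2 + 400 = 396 + j34.4 → |·| ≈ 397.49, ∠ ≈ 4.96°
|G| = 40000 / 397.49 ≈ 100.63
Gain = 20 log₁₀(100.63) ≈ 40.05 dB
∠G = 0.00° − 4.96° = -4.96°

At s = jω = j100:
quadratic: (j100)² + 17.2·j100 + 400 = -9600 + j1720 → |·| ≈ 9752.9, ∠ ≈ 169.84°
|G| = 40000 / 9752.9 ≈ 4.1013
Gain = 20 log₁₀(4.1013) ≈ 12.26 dB
∠G = 0.00° − 169.84° = -169.84°

ω = 2: 40.1 dB, -5.0°; ω = 100: 12.3 dB, -169.8°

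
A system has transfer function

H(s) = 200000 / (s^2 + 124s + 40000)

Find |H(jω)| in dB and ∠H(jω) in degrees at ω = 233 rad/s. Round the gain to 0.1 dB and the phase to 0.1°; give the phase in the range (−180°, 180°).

At s = jω = j233:
quadratic: (j233)² + 124·j233 + 40000 = -14289 + j28892 → |·| ≈ 32232, ∠ ≈ 116.32°
|H| = 200000 / 32232 ≈ 6.205
Gain = 20 log₁₀(6.205) ≈ 15.85 dB
∠H = 0.00° − 116.32° = -116.32°

15.9 dB, -116.3°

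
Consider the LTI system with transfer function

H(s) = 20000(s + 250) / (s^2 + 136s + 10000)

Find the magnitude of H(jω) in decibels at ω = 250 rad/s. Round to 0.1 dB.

41.1 dB

At s = jω = j250:
zero (s+250): 250 + j250 → |·| = √(250²+250²) = √125000 ≈ 353.55, ∠ = arctan(250/250) ≈ 45.00°
quadratic: (j250)² + 136·j250 + 10000 = -52500 + j34000 → |·| ≈ 62548, ∠ ≈ 147.07°
|H| = 20000 · 353.55 / 62548 ≈ 113.05
Gain = 20 log₁₀(113.05) ≈ 41.07 dB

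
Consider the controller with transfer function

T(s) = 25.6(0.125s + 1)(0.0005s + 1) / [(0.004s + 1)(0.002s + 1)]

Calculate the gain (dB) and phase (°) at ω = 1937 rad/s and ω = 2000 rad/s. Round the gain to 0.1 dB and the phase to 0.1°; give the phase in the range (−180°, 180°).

ω = 1937: 48.8 dB, -24.3°; ω = 2000: 48.7 dB, -24.1°

At ω = 1937 rad/s:
zero (1 + j1937·0.125) = 1 + j242.125 → |·| ≈ 242.13, ∠ ≈ 89.76°
zero (1 + j1937·0.0005) = 1 + j0.9685 → |·| ≈ 1.3921, ∠ ≈ 44.08°
pole (1 + j1937·0.004) = 1 + j7.748 → |·| ≈ 7.8123, ∠ ≈ 82.65°
pole (1 + j1937·0.002) = 1 + j3.874 → |·| ≈ 4.001, ∠ ≈ 75.53°
|T| = 25.6 · 242.13 · 1.3921 / (7.8123 · 4.001) ≈ 276.07
Gain = 20 log₁₀(276.07) ≈ 48.82 dB
∠T = (89.76° + 44.08°) − (82.65° + 75.53°) = -24.34°

At ω = 2000 rad/s:
zero (1 + j2000·0.125) = 1 + j250 → |·| ≈ 250, ∠ ≈ 89.77°
zero (1 + j2000·0.0005) = 1 + j1 → |·| ≈ 1.4142, ∠ ≈ 45.00°
pole (1 + j2000·0.004) = 1 + j8 → |·| ≈ 8.0623, ∠ ≈ 82.87°
pole (1 + j2000·0.002) = 1 + j4 → |·| ≈ 4.1231, ∠ ≈ 75.96°
|T| = 25.6 · 250 · 1.4142 / (8.0623 · 4.1231) ≈ 272.28
Gain = 20 log₁₀(272.28) ≈ 48.70 dB
∠T = (89.77° + 45.00°) − (82.87° + 75.96°) = -24.06°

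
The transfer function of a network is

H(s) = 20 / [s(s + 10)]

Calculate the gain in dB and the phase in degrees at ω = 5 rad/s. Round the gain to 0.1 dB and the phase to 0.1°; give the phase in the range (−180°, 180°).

-8.9 dB, -116.6°

At s = jω = j5:
pole (s+10): 10 + j5 → |·| = √(10²+5²) = √125 ≈ 11.18, ∠ = arctan(5/10) ≈ 26.57°
pole at origin: |s| = 5, ∠ = 90.00° (in denominator)
|H| = 20 / 55.9 ≈ 0.35778
Gain = 20 log₁₀(0.35778) ≈ -8.93 dB
∠H = 0.00° − 116.57° = -116.57°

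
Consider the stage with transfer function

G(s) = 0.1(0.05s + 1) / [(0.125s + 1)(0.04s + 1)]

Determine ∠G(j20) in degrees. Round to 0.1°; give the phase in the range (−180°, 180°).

-61.9°

At ω = 20 rad/s:
zero (1 + j20·0.05) = 1 + j1 → |·| ≈ 1.4142, ∠ ≈ 45.00°
pole (1 + j20·0.125) = 1 + j2.5 → |·| ≈ 2.6926, ∠ ≈ 68.20°
pole (1 + j20·0.04) = 1 + j0.8 → |·| ≈ 1.2806, ∠ ≈ 38.66°
∠G = (45.00°) − (68.20° + 38.66°) = -61.86°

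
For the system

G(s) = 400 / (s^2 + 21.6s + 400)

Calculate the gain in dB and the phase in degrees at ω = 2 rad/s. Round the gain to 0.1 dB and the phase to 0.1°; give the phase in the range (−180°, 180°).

At s = jω = j2:
quadratic: (j2)² + 21.6·j2 + 400 = 396 + j43.2 → |·| ≈ 398.35, ∠ ≈ 6.23°
|G| = 400 / 398.35 ≈ 1.0041
Gain = 20 log₁₀(1.0041) ≈ 0.04 dB
∠G = 0.00° − 6.23° = -6.23°

0.0 dB, -6.2°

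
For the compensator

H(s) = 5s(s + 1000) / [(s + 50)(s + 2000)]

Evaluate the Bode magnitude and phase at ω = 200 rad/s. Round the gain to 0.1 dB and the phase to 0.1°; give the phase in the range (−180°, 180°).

At s = jω = j200:
zero (s+1000): 1000 + j200 → |·| = √(1000²+200²) = √1040000 ≈ 1019.8, ∠ = arctan(200/1000) ≈ 11.31°
zero at origin: s = j200 → |·| = 200, ∠ = 90.00°
pole (s+50): 50 + j200 → |·| = √(50²+200²) = √42500 ≈ 206.16, ∠ = arctan(200/50) ≈ 75.96°
pole (s+2000): 2000 + j200 → |·| = √(2000²+200²) = √4040000 ≈ 2010, ∠ = arctan(200/2000) ≈ 5.71°
|H| = 5 · 2.0396e+05 / 4.1438e+05 ≈ 2.461
Gain = 20 log₁₀(2.461) ≈ 7.82 dB
∠H = 101.31° − 81.67° = 19.64°

7.8 dB, 19.6°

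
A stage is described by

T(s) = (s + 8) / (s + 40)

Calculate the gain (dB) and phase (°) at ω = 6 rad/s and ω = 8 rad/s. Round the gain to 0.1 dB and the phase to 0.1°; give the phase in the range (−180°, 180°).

ω = 6: -12.1 dB, 28.3°; ω = 8: -11.1 dB, 33.7°

At s = jω = j6:
zero (s+8): 8 + j6 → |·| = √(8²+6²) = √100 ≈ 10, ∠ = arctan(6/8) ≈ 36.87°
pole (s+40): 40 + j6 → |·| = √(40²+6²) = √1636 ≈ 40.447, ∠ = arctan(6/40) ≈ 8.53°
|T| = 1 · 10 / 40.447 ≈ 0.24724
Gain = 20 log₁₀(0.24724) ≈ -12.14 dB
∠T = 36.87° − 8.53° = 28.34°

At s = jω = j8:
zero (s+8): 8 + j8 → |·| = √(8²+8²) = √128 ≈ 11.314, ∠ = arctan(8/8) ≈ 45.00°
pole (s+40): 40 + j8 → |·| = √(40²+8²) = √1664 ≈ 40.792, ∠ = arctan(8/40) ≈ 11.31°
|T| = 1 · 11.314 / 40.792 ≈ 0.27736
Gain = 20 log₁₀(0.27736) ≈ -11.14 dB
∠T = 45.00° − 11.31° = 33.69°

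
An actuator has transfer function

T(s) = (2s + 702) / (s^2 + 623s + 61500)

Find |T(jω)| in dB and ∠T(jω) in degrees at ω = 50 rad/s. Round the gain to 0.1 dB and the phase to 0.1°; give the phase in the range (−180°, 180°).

Substitute s = j50:
Numerator: 2(j50) + 702 = 702 + j100
Denominator: (j50)^2 + 623(j50) + 61500 = 59000 + j31150
|N| = √(702² + 100²) ≈ 709.09, ∠N ≈ 8.11°
|D| = √(59000² + 31150²) ≈ 66718, ∠D ≈ 27.83°
|T| = 709.09 / 66718 ≈ 0.010628
Gain = 20 log₁₀(0.010628) ≈ -39.47 dB
∠T = 8.11° − 27.83° = -19.72°

-39.5 dB, -19.7°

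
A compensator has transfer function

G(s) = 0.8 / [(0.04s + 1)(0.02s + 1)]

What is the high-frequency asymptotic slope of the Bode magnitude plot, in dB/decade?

Each pole contributes −20 dB/decade at high frequency; each zero contributes +20 dB/decade.
Net: 0 zero(s) − 2 pole(s) → -40 dB/decade.

-40 dB/decade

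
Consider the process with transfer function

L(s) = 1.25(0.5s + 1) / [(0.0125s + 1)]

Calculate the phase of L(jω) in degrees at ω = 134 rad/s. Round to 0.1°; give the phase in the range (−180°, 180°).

30.0°

At ω = 134 rad/s:
zero (1 + j134·0.5) = 1 + j67 → |·| ≈ 67.007, ∠ ≈ 89.14°
pole (1 + j134·0.0125) = 1 + j1.675 → |·| ≈ 1.9508, ∠ ≈ 59.16°
∠L = (89.14°) − (59.16°) = 29.98°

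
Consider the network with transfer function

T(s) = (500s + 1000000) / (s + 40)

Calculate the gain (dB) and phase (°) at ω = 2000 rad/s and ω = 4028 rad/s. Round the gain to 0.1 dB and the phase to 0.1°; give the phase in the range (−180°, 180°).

ω = 2000: 57.0 dB, -43.9°; ω = 4028: 54.9 dB, -25.8°

Substitute s = j2000:
Numerator: 500(j2000) + 1000000 = 1000000 + j1000000
Denominator: (j2000) + 40 = 40 + j2000
|N| = √(1000000² + 1000000²) ≈ 1.4142e+06, ∠N ≈ 45.00°
|D| = √(40² + 2000²) ≈ 2000.4, ∠D ≈ 88.85°
|T| = 1.4142e+06 / 2000.4 ≈ 706.96
Gain = 20 log₁₀(706.96) ≈ 56.99 dB
∠T = 45.00° − 88.85° = -43.85°

Substitute s = j4028:
Numerator: 500(j4028) + 1000000 = 1000000 + j2014000
Denominator: (j4028) + 40 = 40 + j4028
|N| = √(1000000² + 2014000²) ≈ 2.2486e+06, ∠N ≈ 63.59°
|D| = √(40² + 4028²) ≈ 4028.2, ∠D ≈ 89.43°
|T| = 2.2486e+06 / 4028.2 ≈ 558.21
Gain = 20 log₁₀(558.21) ≈ 54.94 dB
∠T = 63.59° − 89.43° = -25.84°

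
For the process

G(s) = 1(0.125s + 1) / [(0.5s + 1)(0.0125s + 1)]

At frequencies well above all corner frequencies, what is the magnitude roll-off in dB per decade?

-20 dB/decade

Each pole contributes −20 dB/decade at high frequency; each zero contributes +20 dB/decade.
Net: 1 zero(s) − 2 pole(s) → -20 dB/decade.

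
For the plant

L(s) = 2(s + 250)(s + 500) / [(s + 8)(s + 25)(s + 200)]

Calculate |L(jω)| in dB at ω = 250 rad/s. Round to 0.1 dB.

At s = jω = j250:
zero (s+250): 250 + j250 → |·| = √(250²+250²) = √125000 ≈ 353.55, ∠ = arctan(250/250) ≈ 45.00°
zero (s+500): 500 + j250 → |·| = √(500²+250²) = √312500 ≈ 559.02, ∠ = arctan(250/500) ≈ 26.57°
pole (s+8): 8 + j250 → |·| = √(8²+250²) = √62564 ≈ 250.13, ∠ = arctan(250/8) ≈ 88.17°
pole (s+25): 25 + j250 → |·| = √(25²+250²) = √63125 ≈ 251.25, ∠ = arctan(250/25) ≈ 84.29°
pole (s+200): 200 + j250 → |·| = √(200²+250²) = √102500 ≈ 320.16, ∠ = arctan(250/200) ≈ 51.34°
|L| = 2 · 1.9764e+05 / 2.0121e+07 ≈ 0.019645
Gain = 20 log₁₀(0.019645) ≈ -34.13 dB

-34.1 dB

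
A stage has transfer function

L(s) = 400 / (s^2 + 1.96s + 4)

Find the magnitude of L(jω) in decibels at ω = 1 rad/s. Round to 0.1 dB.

At s = jω = j1:
quadratic: (j1)² + 1.96·j1 + 4 = 3 + j1.96 → |·| ≈ 3.5835, ∠ ≈ 33.16°
|L| = 400 / 3.5835 ≈ 111.62
Gain = 20 log₁₀(111.62) ≈ 40.95 dB

41.0 dB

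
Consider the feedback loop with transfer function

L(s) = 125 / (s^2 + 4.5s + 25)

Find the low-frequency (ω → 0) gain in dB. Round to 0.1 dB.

L(0) = 125 / 25 = 5
20 log₁₀(5) ≈ 13.98 dB

14.0 dB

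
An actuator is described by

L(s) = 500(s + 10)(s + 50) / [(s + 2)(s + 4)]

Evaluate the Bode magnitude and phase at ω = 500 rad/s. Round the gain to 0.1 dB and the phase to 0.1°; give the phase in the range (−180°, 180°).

54.0 dB, -6.2°

At s = jω = j500:
zero (s+10): 10 + j500 → |·| = √(10²+500²) = √250100 ≈ 500.1, ∠ = arctan(500/10) ≈ 88.85°
zero (s+50): 50 + j500 → |·| = √(50²+500²) = √252500 ≈ 502.49, ∠ = arctan(500/50) ≈ 84.29°
pole (s+2): 2 + j500 → |·| = √(2²+500²) = √250004 ≈ 500, ∠ = arctan(500/2) ≈ 89.77°
pole (s+4): 4 + j500 → |·| = √(4²+500²) = √250016 ≈ 500.02, ∠ = arctan(500/4) ≈ 89.54°
|L| = 500 · 2.513e+05 / 2.5001e+05 ≈ 502.58
Gain = 20 log₁₀(502.58) ≈ 54.02 dB
∠L = 173.14° − 179.31° = -6.17°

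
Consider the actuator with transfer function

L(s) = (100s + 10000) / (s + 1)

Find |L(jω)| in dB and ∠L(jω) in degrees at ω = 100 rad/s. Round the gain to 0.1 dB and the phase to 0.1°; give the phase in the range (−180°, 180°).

43.0 dB, -44.4°

Substitute s = j100:
Numerator: 100(j100) + 10000 = 10000 + j10000
Denominator: (j100) + 1 = 1 + j100
|N| = √(10000² + 10000²) ≈ 14142, ∠N ≈ 45.00°
|D| = √(1² + 100²) ≈ 100, ∠D ≈ 89.43°
|L| = 14142 / 100 ≈ 141.42
Gain = 20 log₁₀(141.42) ≈ 43.01 dB
∠L = 45.00° − 89.43° = -44.43°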